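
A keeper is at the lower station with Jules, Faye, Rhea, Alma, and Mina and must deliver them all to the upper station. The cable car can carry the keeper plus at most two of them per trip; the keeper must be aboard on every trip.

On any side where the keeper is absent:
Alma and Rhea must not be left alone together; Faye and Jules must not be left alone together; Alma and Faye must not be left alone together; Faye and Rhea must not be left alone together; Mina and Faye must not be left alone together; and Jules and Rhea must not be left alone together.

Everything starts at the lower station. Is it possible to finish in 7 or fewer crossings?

Yes — this plan uses 7 crossings (≤ 7):
1. Keeper goes to the upper station with Faye and Rhea.  [the lower station: Alma, Jules, Mina | the upper station: Faye, Rhea]
2. Keeper goes back to the lower station with Faye.  [the lower station: Alma, Faye, Jules, Mina | the upper station: Rhea]
3. Keeper goes to the upper station with Faye and Mina.  [the lower station: Alma, Jules | the upper station: Faye, Mina, Rhea]
4. Keeper goes back to the lower station with Faye.  [the lower station: Alma, Faye, Jules | the upper station: Mina, Rhea]
5. Keeper goes to the upper station with Alma and Jules.  [the lower station: Faye | the upper station: Alma, Jules, Mina, Rhea]
6. Keeper goes back to the lower station with Rhea.  [the lower station: Faye, Rhea | the upper station: Alma, Jules, Mina]
7. Keeper goes to the upper station with Faye and Rhea.  [the lower station: — | the upper station: Alma, Faye, Jules, Mina, Rhea]

Yes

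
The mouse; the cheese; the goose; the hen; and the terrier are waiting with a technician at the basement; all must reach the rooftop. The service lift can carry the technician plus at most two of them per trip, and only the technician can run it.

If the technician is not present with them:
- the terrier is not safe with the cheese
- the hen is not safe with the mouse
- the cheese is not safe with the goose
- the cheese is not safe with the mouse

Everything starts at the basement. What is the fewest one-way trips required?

5

Counting alone: the technician can take at most 2 across per trip to the rooftop, so moving all 5 needs at least 3 loaded trips out, with a return between consecutive ones — at least 5 crossings.
The plan below uses exactly 5 crossings, so it is optimal:
1. Technician goes to the rooftop with the cheese and the mouse.
2. Technician goes back to the basement with the cheese.
3. Technician goes to the rooftop with the goose and the terrier.
4. Technician goes back to the basement alone.
5. Technician goes to the rooftop with the cheese and the hen.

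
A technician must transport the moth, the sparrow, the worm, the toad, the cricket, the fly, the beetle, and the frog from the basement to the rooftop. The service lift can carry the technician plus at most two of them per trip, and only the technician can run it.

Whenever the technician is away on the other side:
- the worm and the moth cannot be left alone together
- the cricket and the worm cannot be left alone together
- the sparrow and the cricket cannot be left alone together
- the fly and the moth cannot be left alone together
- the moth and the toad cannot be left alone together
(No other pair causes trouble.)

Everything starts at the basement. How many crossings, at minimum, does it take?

Counting alone: the technician can take at most 2 across per trip to the rooftop, so moving all 8 needs at least 4 loaded trips out, with a return between consecutive ones — at least 7 crossings.
The safety rule pushes this higher. Following every safe sequence of crossings, the most of the 8 that can be at the rooftop as the service lift arrives there on crossing 7 is 7 — never all 8.
So no plan with fewer than 9 crossings exists, and this one achieves 9:
1. Technician goes to the rooftop with the cricket and the moth.  [the basement: the beetle, the fly, the frog, the sparrow, the toad, the worm | the rooftop: the cricket, the moth]
2. Technician goes back to the basement alone.  [the basement: the beetle, the fly, the frog, the sparrow, the toad, the worm | the rooftop: the cricket, the moth]
3. Technician goes to the rooftop with the sparrow and the worm.  [the basement: the beetle, the fly, the frog, the toad | the rooftop: the cricket, the moth, the sparrow, the worm]
4. Technician goes back to the basement with the cricket and the moth.  [the basement: the beetle, the cricket, the fly, the frog, the moth, the toad | the rooftop: the sparrow, the worm]
5. Technician goes to the rooftop with the fly and the toad.  [the basement: the beetle, the cricket, the frog, the moth | the rooftop: the fly, the sparrow, the toad, the worm]
6. Technician goes back to the basement alone.  [the basement: the beetle, the cricket, the frog, the moth | the rooftop: the fly, the sparrow, the toad, the worm]
7. Technician goes to the rooftop with the beetle and the frog.  [the basement: the cricket, the moth | the rooftop: the beetle, the fly, the frog, the sparrow, the toad, the worm]
8. Technician goes back to the basement alone.  [the basement: the cricket, the moth | the rooftop: the beetle, the fly, the frog, the sparrow, the toad, the worm]
9. Technician goes to the rooftop with the cricket and the moth.  [the basement: — | the rooftop: the beetle, the cricket, the fly, the frog, the moth, the sparrow, the toad, the worm]

9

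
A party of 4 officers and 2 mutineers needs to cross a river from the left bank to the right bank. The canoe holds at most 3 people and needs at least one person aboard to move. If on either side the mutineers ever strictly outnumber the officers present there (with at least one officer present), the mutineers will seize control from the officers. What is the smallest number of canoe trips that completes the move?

Counting alone: each trip to the right bank takes at most 3 across and each return brings at least 1 back, so after t trips out (and t−1 returns) at most 3t − (t−1) of the 6 are across; that first reaches 6 at t = 3, so at least 5 crossings are needed.
The plan below uses exactly 5 crossings, so it is optimal:
1. 2 mutineers → the right bank.  (the left bank: 4O 0M; the right bank: 0O 2M)
2. 1 mutineer ← the left bank.  (the left bank: 4O 1M; the right bank: 0O 1M)
3. 2 officers and 1 mutineer → the right bank.  (the left bank: 2O 0M; the right bank: 2O 2M)
4. 1 mutineer ← the left bank.  (the left bank: 2O 1M; the right bank: 2O 1M)
5. 2 officers and 1 mutineer → the right bank.  (the left bank: 0O 0M; the right bank: 4O 2M)

5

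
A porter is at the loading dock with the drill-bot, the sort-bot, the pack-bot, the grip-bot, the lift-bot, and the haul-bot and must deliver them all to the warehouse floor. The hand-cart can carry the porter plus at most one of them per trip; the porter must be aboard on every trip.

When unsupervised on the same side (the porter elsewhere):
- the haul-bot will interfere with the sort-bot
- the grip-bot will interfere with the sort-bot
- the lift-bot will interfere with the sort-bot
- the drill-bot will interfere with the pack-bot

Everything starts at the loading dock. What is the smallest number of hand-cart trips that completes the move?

Whatever the first load, the items left behind include a forbidden pair without the porter. No opening move is safe, so no plan exists.

impossible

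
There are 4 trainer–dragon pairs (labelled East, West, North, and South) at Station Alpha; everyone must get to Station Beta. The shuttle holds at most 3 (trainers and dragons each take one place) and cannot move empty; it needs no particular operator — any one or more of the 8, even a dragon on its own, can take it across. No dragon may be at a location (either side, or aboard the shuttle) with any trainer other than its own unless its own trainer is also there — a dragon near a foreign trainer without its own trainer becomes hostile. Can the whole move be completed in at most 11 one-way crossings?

Yes

Yes — this plan uses 9 crossings (≤ 11):
1. dragon East and trainer East cross → Station Beta.
2. trainer East crosses ← Station Alpha.
3. dragon West, trainer East, and trainer West cross → Station Beta.
4. dragon East and trainer East cross ← Station Alpha.
5. trainer East, trainer North, and trainer South cross → Station Beta.
6. dragon West crosses ← Station Alpha.
7. dragon East and dragon West cross → Station Beta.
8. dragon East crosses ← Station Alpha.
9. dragon East, dragon North, and dragon South cross → Station Beta.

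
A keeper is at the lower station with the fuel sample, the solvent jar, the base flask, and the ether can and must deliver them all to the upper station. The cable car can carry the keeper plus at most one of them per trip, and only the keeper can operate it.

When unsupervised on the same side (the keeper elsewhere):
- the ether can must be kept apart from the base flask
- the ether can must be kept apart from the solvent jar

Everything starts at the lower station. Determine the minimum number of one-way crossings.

Counting alone: the keeper can take at most 1 across per trip to the upper station, so moving all 4 needs at least 4 loaded trips out, with a return between consecutive ones — at least 7 crossings.
The safety rule pushes this higher. Following every safe sequence of crossings, the most of the 4 that can be at the upper station as the cable car arrives there on crossing 7 is 3 — never all 4.
So no plan with fewer than 9 crossings exists, and this one achieves 9:
1. Keeper goes to the upper station with the ether can.
2. Keeper goes back to the lower station alone.
3. Keeper goes to the upper station with the fuel sample.
4. Keeper goes back to the lower station alone.
5. Keeper goes to the upper station with the solvent jar.
6. Keeper goes back to the lower station with the ether can.
7. Keeper goes to the upper station with the base flask.
8. Keeper goes back to the lower station alone.
9. Keeper goes to the upper station with the ether can.

9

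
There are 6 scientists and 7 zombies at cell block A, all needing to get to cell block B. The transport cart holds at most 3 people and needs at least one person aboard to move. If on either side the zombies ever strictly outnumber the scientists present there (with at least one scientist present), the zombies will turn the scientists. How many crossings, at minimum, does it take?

impossible

The zombies already outnumber the scientists at cell block A before anyone moves, so the starting position itself is disallowed.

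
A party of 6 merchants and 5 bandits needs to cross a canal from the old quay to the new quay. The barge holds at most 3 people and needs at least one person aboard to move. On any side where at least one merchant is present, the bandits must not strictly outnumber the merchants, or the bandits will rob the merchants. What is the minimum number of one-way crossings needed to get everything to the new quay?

Counting alone: each trip to the new quay takes at most 3 across and each return brings at least 1 back, so after t trips out (and t−1 returns) at most 3t − (t−1) of the 11 are across; that first reaches 11 at t = 5, so at least 9 crossings are needed.
The plan below uses exactly 9 crossings, so it is optimal:
1. 3 bandits → the new quay.  (the old quay: 6M 2B; the new quay: 0M 3B)
2. 1 bandit ← the old quay.  (the old quay: 6M 3B; the new quay: 0M 2B)
3. 3 merchants → the new quay.  (the old quay: 3M 3B; the new quay: 3M 2B)
4. 1 merchant ← the old quay.  (the old quay: 4M 3B; the new quay: 2M 2B)
5. 2 merchants and 1 bandit → the new quay.  (the old quay: 2M 2B; the new quay: 4M 3B)
6. 1 merchant ← the old quay.  (the old quay: 3M 2B; the new quay: 3M 3B)
7. 2 merchants and 1 bandit → the new quay.  (the old quay: 1M 1B; the new quay: 5M 4B)
8. 1 merchant ← the old quay.  (the old quay: 2M 1B; the new quay: 4M 4B)
9. 2 merchants and 1 bandit → the new quay.  (the old quay: 0M 0B; the new quay: 6M 5B)

9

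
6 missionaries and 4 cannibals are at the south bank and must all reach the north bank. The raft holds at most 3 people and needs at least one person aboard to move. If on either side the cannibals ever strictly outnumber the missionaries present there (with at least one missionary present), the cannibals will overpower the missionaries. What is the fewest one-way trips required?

Counting alone: each trip to the north bank takes at most 3 across and each return brings at least 1 back, so after t trips out (and t−1 returns) at most 3t − (t−1) of the 10 are across; that first reaches 10 at t = 5, so at least 9 crossings are needed.
The plan below uses exactly 9 crossings, so it is optimal:
1. 2 cannibals → the north bank.  (the south bank: 6M 2C; the north bank: 0M 2C)
2. 1 cannibal ← the south bank.  (the south bank: 6M 3C; the north bank: 0M 1C)
3. 3 cannibals → the north bank.  (the south bank: 6M 0C; the north bank: 0M 4C)
4. 1 cannibal ← the south bank.  (the south bank: 6M 1C; the north bank: 0M 3C)
5. 3 missionaries → the north bank.  (the south bank: 3M 1C; the north bank: 3M 3C)
6. 1 cannibal ← the south bank.  (the south bank: 3M 2C; the north bank: 3M 2C)
7. 1 missionary and 2 cannibals → the north bank.  (the south bank: 2M 0C; the north bank: 4M 4C)
8. 1 cannibal ← the south bank.  (the south bank: 2M 1C; the north bank: 4M 3C)
9. 2 missionaries and 1 cannibal → the north bank.  (the south bank: 0M 0C; the north bank: 6M 4C)

9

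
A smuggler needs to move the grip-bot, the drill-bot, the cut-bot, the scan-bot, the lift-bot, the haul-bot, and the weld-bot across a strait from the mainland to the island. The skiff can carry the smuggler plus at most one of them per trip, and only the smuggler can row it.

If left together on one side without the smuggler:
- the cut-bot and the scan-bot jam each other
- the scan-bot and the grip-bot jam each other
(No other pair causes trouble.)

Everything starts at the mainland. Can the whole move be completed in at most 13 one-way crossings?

Counting alone: the smuggler can take at most 1 across per trip to the island, so moving all 7 needs at least 7 loaded trips out, with a return between consecutive ones — at least 13 crossings.
The safety rule pushes this higher. Following every safe sequence of crossings, the most of the 7 that can be at the island as the skiff arrives there on crossing 13 is 6 — never all 7.
So the move cannot be finished within 13 crossings. (The shortest complete plan takes 15:)
1. Smuggler goes to the island with the scan-bot.
2. Smuggler goes back to the mainland alone.
3. Smuggler goes to the island with the grip-bot.
4. Smuggler goes back to the mainland with the scan-bot.
5. Smuggler goes to the island with the cut-bot.
6. Smuggler goes back to the mainland alone.
7. Smuggler goes to the island with the drill-bot.
8. Smuggler goes back to the mainland alone.
9. Smuggler goes to the island with the lift-bot.
10. Smuggler goes back to the mainland alone.
11. Smuggler goes to the island with the haul-bot.
12. Smuggler goes back to the mainland alone.
13. Smuggler goes to the island with the weld-bot.
14. Smuggler goes back to the mainland alone.
15. Smuggler goes to the island with the scan-bot.

No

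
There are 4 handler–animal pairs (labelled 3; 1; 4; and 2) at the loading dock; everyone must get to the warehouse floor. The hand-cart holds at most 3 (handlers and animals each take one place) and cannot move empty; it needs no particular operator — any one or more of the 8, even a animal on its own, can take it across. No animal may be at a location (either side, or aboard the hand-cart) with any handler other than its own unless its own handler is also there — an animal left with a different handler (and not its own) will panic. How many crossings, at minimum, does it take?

9

Counting alone: each trip to the warehouse floor takes at most 3 across and each return brings at least 1 back, so after t trips out (and t−1 returns) at most 3t − (t−1) of the 8 are across; that first reaches 8 at t = 4, so at least 7 crossings are needed.
The safety rule pushes this higher. Following every safe sequence of crossings, the most of the 8 that can be at the warehouse floor as the hand-cart arrives there on crossing 7 is 7 — never all 8.
So no plan with fewer than 9 crossings exists, and this one achieves 9:
1. animal 3 and handler 3 cross → the warehouse floor.
2. handler 3 crosses ← the loading dock.
3. animal 1, handler 1, and handler 3 cross → the warehouse floor.
4. animal 3 and handler 3 cross ← the loading dock.
5. handler 2, handler 3, and handler 4 cross → the warehouse floor.
6. animal 1 crosses ← the loading dock.
7. animal 1 and animal 3 cross → the warehouse floor.
8. animal 3 crosses ← the loading dock.
9. animal 2, animal 3, and animal 4 cross → the warehouse floor.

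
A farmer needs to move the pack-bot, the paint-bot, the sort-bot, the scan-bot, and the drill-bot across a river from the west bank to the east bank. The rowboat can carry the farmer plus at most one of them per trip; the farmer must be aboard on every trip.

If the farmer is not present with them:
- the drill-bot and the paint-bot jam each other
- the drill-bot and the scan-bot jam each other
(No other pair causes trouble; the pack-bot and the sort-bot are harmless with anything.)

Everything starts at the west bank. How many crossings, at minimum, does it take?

11

Counting alone: the farmer can take at most 1 across per trip to the east bank, so moving all 5 needs at least 5 loaded trips out, with a return between consecutive ones — at least 9 crossings.
The safety rule pushes this higher. Following every safe sequence of crossings, the most of the 5 that can be at the east bank as the rowboat arrives there on crossing 9 is 4 — never all 5.
So no plan with fewer than 11 crossings exists, and this one achieves 11:
1. Farmer goes to the east bank with the drill-bot.  [the west bank: the pack-bot, the paint-bot, the scan-bot, the sort-bot | the east bank: the drill-bot]
2. Farmer goes back to the west bank alone.  [the west bank: the pack-bot, the paint-bot, the scan-bot, the sort-bot | the east bank: the drill-bot]
3. Farmer goes to the east bank with the pack-bot.  [the west bank: the paint-bot, the scan-bot, the sort-bot | the east bank: the drill-bot, the pack-bot]
4. Farmer goes back to the west bank alone.  [the west bank: the paint-bot, the scan-bot, the sort-bot | the east bank: the drill-bot, the pack-bot]
5. Farmer goes to the east bank with the paint-bot.  [the west bank: the scan-bot, the sort-bot | the east bank: the drill-bot, the pack-bot, the paint-bot]
6. Farmer goes back to the west bank with the drill-bot.  [the west bank: the drill-bot, the scan-bot, the sort-bot | the east bank: the pack-bot, the paint-bot]
7. Farmer goes to the east bank with the scan-bot.  [the west bank: the drill-bot, the sort-bot | the east bank: the pack-bot, the paint-bot, the scan-bot]
8. Farmer goes back to the west bank alone.  [the west bank: the drill-bot, the sort-bot | the east bank: the pack-bot, the paint-bot, the scan-bot]
9. Farmer goes to the east bank with the sort-bot.  [the west bank: the drill-bot | the east bank: the pack-bot, the paint-bot, the scan-bot, the sort-bot]
10. Farmer goes back to the west bank alone.  [the west bank: the drill-bot | the east bank: the pack-bot, the paint-bot, the scan-bot, the sort-bot]
11. Farmer goes to the east bank with the drill-bot.  [the west bank: — | the east bank: the drill-bot, the pack-bot, the paint-bot, the scan-bot, the sort-bot]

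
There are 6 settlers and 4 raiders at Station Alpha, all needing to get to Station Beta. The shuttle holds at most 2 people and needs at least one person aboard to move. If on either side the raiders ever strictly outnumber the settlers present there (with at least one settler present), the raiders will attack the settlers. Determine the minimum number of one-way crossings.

Counting alone: each trip to Station Beta takes at most 2 across and each return brings at least 1 back, so after t trips out (and t−1 returns) at most 2t − (t−1) of the 10 are across; that first reaches 10 at t = 9, so at least 17 crossings are needed.
The plan below uses exactly 17 crossings, so it is optimal:
1. 2 raiders → Station Beta.  (Station Alpha: 6S 2R; Station Beta: 0S 2R)
2. 1 raider ← Station Alpha.  (Station Alpha: 6S 3R; Station Beta: 0S 1R)
3. 2 raiders → Station Beta.  (Station Alpha: 6S 1R; Station Beta: 0S 3R)
4. 1 raider ← Station Alpha.  (Station Alpha: 6S 2R; Station Beta: 0S 2R)
5. 2 settlers → Station Beta.  (Station Alpha: 4S 2R; Station Beta: 2S 2R)
6. 1 raider ← Station Alpha.  (Station Alpha: 4S 3R; Station Beta: 2S 1R)
7. 1 settler and 1 raider → Station Beta.  (Station Alpha: 3S 2R; Station Beta: 3S 2R)
8. 1 raider ← Station Alpha.  (Station Alpha: 3S 3R; Station Beta: 3S 1R)
9. 2 raiders → Station Beta.  (Station Alpha: 3S 1R; Station Beta: 3S 3R)
10. 1 raider ← Station Alpha.  (Station Alpha: 3S 2R; Station Beta: 3S 2R)
11. 1 settler and 1 raider → Station Beta.  (Station Alpha: 2S 1R; Station Beta: 4S 3R)
12. 1 raider ← Station Alpha.  (Station Alpha: 2S 2R; Station Beta: 4S 2R)
13. 2 raiders → Station Beta.  (Station Alpha: 2S 0R; Station Beta: 4S 4R)
14. 1 raider ← Station Alpha.  (Station Alpha: 2S 1R; Station Beta: 4S 3R)
15. 1 settler and 1 raider → Station Beta.  (Station Alpha: 1S 0R; Station Beta: 5S 4R)
16. 1 raider ← Station Alpha.  (Station Alpha: 1S 1R; Station Beta: 5S 3R)
17. 1 settler and 1 raider → Station Beta.  (Station Alpha: 0S 0R; Station Beta: 6S 4R)

17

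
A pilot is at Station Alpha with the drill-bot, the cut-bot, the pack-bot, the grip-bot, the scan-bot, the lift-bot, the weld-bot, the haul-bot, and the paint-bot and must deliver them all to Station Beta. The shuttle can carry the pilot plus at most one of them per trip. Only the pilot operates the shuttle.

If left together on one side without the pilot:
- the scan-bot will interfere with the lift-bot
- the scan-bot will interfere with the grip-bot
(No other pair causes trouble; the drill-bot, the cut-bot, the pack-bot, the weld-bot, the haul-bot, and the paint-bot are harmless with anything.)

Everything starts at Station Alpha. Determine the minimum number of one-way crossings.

19

Counting alone: the pilot can take at most 1 across per trip to Station Beta, so moving all 9 needs at least 9 loaded trips out, with a return between consecutive ones — at least 17 crossings.
The safety rule pushes this higher. Following every safe sequence of crossings, the most of the 9 that can be at Station Beta as the shuttle arrives there on crossing 17 is 8 — never all 9.
So no plan with fewer than 19 crossings exists, and this one achieves 19:
1. Pilot goes to Station Beta with the scan-bot.
2. Pilot goes back to Station Alpha alone.
3. Pilot goes to Station Beta with the drill-bot.
4. Pilot goes back to Station Alpha alone.
5. Pilot goes to Station Beta with the cut-bot.
6. Pilot goes back to Station Alpha alone.
7. Pilot goes to Station Beta with the pack-bot.
8. Pilot goes back to Station Alpha alone.
9. Pilot goes to Station Beta with the grip-bot.
10. Pilot goes back to Station Alpha with the scan-bot.
11. Pilot goes to Station Beta with the lift-bot.
12. Pilot goes back to Station Alpha alone.
13. Pilot goes to Station Beta with the weld-bot.
14. Pilot goes back to Station Alpha alone.
15. Pilot goes to Station Beta with the haul-bot.
16. Pilot goes back to Station Alpha alone.
17. Pilot goes to Station Beta with the paint-bot.
18. Pilot goes back to Station Alpha alone.
19. Pilot goes to Station Beta with the scan-bot.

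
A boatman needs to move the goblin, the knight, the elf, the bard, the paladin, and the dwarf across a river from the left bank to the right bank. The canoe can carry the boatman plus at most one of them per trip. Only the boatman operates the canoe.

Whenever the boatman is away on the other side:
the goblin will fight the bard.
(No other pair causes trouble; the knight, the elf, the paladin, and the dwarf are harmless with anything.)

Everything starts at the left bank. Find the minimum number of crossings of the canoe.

11

Counting alone: the boatman can take at most 1 across per trip to the right bank, so moving all 6 needs at least 6 loaded trips out, with a return between consecutive ones — at least 11 crossings.
The plan below uses exactly 11 crossings, so it is optimal:
1. Boatman goes to the right bank with the goblin.
2. Boatman goes back to the left bank alone.
3. Boatman goes to the right bank with the knight.
4. Boatman goes back to the left bank alone.
5. Boatman goes to the right bank with the elf.
6. Boatman goes back to the left bank alone.
7. Boatman goes to the right bank with the paladin.
8. Boatman goes back to the left bank alone.
9. Boatman goes to the right bank with the dwarf.
10. Boatman goes back to the left bank alone.
11. Boatman goes to the right bank with the bard.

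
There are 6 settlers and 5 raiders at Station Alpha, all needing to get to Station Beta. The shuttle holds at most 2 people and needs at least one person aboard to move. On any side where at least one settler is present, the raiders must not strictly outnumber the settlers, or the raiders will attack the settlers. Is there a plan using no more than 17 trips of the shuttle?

Counting alone: each trip to Station Beta takes at most 2 across and each return brings at least 1 back, so after t trips out (and t−1 returns) at most 2t − (t−1) of the 11 are across; that first reaches 11 at t = 10, so at least 19 crossings are needed.
Since 17 < 19, 17 crossings cannot be enough. (The shortest complete plan in fact takes 19:)
1. 2 raiders → Station Beta.  (Station Alpha: 6S 3R; Station Beta: 0S 2R)
2. 1 raider ← Station Alpha.  (Station Alpha: 6S 4R; Station Beta: 0S 1R)
3. 2 raiders → Station Beta.  (Station Alpha: 6S 2R; Station Beta: 0S 3R)
4. 1 raider ← Station Alpha.  (Station Alpha: 6S 3R; Station Beta: 0S 2R)
5. 2 settlers → Station Beta.  (Station Alpha: 4S 3R; Station Beta: 2S 2R)
6. 1 raider ← Station Alpha.  (Station Alpha: 4S 4R; Station Beta: 2S 1R)
7. 1 settler and 1 raider → Station Beta.  (Station Alpha: 3S 3R; Station Beta: 3S 2R)
8. 1 settler ← Station Alpha.  (Station Alpha: 4S 3R; Station Beta: 2S 2R)
9. 1 settler and 1 raider → Station Beta.  (Station Alpha: 3S 2R; Station Beta: 3S 3R)
10. 1 raider ← Station Alpha.  (Station Alpha: 3S 3R; Station Beta: 3S 2R)
11. 1 settler and 1 raider → Station Beta.  (Station Alpha: 2S 2R; Station Beta: 4S 3R)
12. 1 settler ← Station Alpha.  (Station Alpha: 3S 2R; Station Beta: 3S 3R)
13. 1 settler and 1 raider → Station Beta.  (Station Alpha: 2S 1R; Station Beta: 4S 4R)
14. 1 raider ← Station Alpha.  (Station Alpha: 2S 2R; Station Beta: 4S 3R)
15. 1 settler and 1 raider → Station Beta.  (Station Alpha: 1S 1R; Station Beta: 5S 4R)
16. 1 settler ← Station Alpha.  (Station Alpha: 2S 1R; Station Beta: 4S 4R)
17. 1 settler and 1 raider → Station Beta.  (Station Alpha: 1S 0R; Station Beta: 5S 5R)
18. 1 raider ← Station Alpha.  (Station Alpha: 1S 1R; Station Beta: 5S 4R)
19. 1 settler and 1 raider → Station Beta.  (Station Alpha: 0S 0R; Station Beta: 6S 5R)

No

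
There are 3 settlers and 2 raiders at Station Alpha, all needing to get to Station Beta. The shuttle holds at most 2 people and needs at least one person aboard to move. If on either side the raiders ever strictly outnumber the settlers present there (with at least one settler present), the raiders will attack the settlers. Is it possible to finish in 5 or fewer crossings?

Counting alone: each trip to Station Beta takes at most 2 across and each return brings at least 1 back, so after t trips out (and t−1 returns) at most 2t − (t−1) of the 5 are across; that first reaches 5 at t = 4, so at least 7 crossings are needed.
Since 5 < 7, 5 crossings cannot be enough. (The shortest complete plan in fact takes 7:)
1. 2 raiders → Station Beta.  (Station Alpha: 3S 0R; Station Beta: 0S 2R)
2. 1 raider ← Station Alpha.  (Station Alpha: 3S 1R; Station Beta: 0S 1R)
3. 2 settlers → Station Beta.  (Station Alpha: 1S 1R; Station Beta: 2S 1R)
4. 1 settler ← Station Alpha.  (Station Alpha: 2S 1R; Station Beta: 1S 1R)
5. 1 settler and 1 raider → Station Beta.  (Station Alpha: 1S 0R; Station Beta: 2S 2R)
6. 1 raider ← Station Alpha.  (Station Alpha: 1S 1R; Station Beta: 2S 1R)
7. 1 settler and 1 raider → Station Beta.  (Station Alpha: 0S 0R; Station Beta: 3S 2R)

No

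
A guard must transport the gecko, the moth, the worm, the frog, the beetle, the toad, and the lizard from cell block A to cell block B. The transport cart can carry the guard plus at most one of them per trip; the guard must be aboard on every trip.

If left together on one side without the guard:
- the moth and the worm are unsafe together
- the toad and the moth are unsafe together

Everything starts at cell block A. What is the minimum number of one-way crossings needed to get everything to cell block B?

15

Counting alone: the guard can take at most 1 across per trip to cell block B, so moving all 7 needs at least 7 loaded trips out, with a return between consecutive ones — at least 13 crossings.
The safety rule pushes this higher. Following every safe sequence of crossings, the most of the 7 that can be at cell block B as the transport cart arrives there on crossing 13 is 6 — never all 7.
So no plan with fewer than 15 crossings exists, and this one achieves 15:
1. Guard goes to cell block B with the moth.
2. Guard goes back to cell block A alone.
3. Guard goes to cell block B with the gecko.
4. Guard goes back to cell block A alone.
5. Guard goes to cell block B with the worm.
6. Guard goes back to cell block A with the moth.
7. Guard goes to cell block B with the toad.
8. Guard goes back to cell block A alone.
9. Guard goes to cell block B with the frog.
10. Guard goes back to cell block A alone.
11. Guard goes to cell block B with the beetle.
12. Guard goes back to cell block A alone.
13. Guard goes to cell block B with the lizard.
14. Guard goes back to cell block A alone.
15. Guard goes to cell block B with the moth.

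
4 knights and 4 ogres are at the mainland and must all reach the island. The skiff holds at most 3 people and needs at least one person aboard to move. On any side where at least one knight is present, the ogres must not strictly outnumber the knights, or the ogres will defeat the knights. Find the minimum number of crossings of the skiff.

9

Counting alone: each trip to the island takes at most 3 across and each return brings at least 1 back, so after t trips out (and t−1 returns) at most 3t − (t−1) of the 8 are across; that first reaches 8 at t = 4, so at least 7 crossings are needed.
The safety rule pushes this higher. Following every safe sequence of crossings, the most of the 8 that can be at the island as the skiff arrives there on crossing 7 is 7 — never all 8.
So no plan with fewer than 9 crossings exists, and this one achieves 9:
1. 2 ogres → the island.  (the mainland: 4K 2O; the island: 0K 2O)
2. 1 ogre ← the mainland.  (the mainland: 4K 3O; the island: 0K 1O)
3. 3 ogres → the island.  (the mainland: 4K 0O; the island: 0K 4O)
4. 1 ogre ← the mainland.  (the mainland: 4K 1O; the island: 0K 3O)
5. 3 knights → the island.  (the mainland: 1K 1O; the island: 3K 3O)
6. 1 knight and 1 ogre ← the mainland.  (the mainland: 2K 2O; the island: 2K 2O)
7. 2 knights → the island.  (the mainland: 0K 2O; the island: 4K 2O)
8. 1 ogre ← the mainland.  (the mainland: 0K 3O; the island: 4K 1O)
9. 3 ogres → the island.  (the mainland: 0K 0O; the island: 4K 4O)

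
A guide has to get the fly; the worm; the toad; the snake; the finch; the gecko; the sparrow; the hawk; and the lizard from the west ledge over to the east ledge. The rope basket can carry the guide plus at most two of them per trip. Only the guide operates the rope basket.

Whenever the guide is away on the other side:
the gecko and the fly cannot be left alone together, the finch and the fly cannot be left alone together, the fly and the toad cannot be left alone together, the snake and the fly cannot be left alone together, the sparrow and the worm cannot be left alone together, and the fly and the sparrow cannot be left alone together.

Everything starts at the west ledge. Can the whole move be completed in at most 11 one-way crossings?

Yes

Yes — this plan uses 11 crossings (≤ 11):
1. Guide goes to the east ledge with the fly and the worm.
2. Guide goes back to the west ledge alone.
3. Guide goes to the east ledge with the snake and the toad.
4. Guide goes back to the west ledge with the fly.
5. Guide goes to the east ledge with the finch and the fly.
6. Guide goes back to the west ledge with the fly.
7. Guide goes to the east ledge with the gecko and the sparrow.
8. Guide goes back to the west ledge with the worm.
9. Guide goes to the east ledge with the hawk and the lizard.
10. Guide goes back to the west ledge alone.
11. Guide goes to the east ledge with the fly and the worm.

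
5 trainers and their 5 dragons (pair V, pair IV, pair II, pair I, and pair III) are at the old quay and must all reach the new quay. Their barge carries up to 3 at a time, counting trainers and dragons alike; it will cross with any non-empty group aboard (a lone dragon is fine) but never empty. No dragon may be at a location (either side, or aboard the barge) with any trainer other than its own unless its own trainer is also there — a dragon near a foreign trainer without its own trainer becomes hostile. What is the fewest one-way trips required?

11

Counting alone: each trip to the new quay takes at most 3 across and each return brings at least 1 back, so after t trips out (and t−1 returns) at most 3t − (t−1) of the 10 are across; that first reaches 10 at t = 5, so at least 9 crossings are needed.
The safety rule pushes this higher. Following every safe sequence of crossings, the most of the 10 that can be at the new quay as the barge arrives there on crossing 9 is 9 — never all 10.
So no plan with fewer than 11 crossings exists, and this one achieves 11:
1. dragon V and trainer V cross → the new quay.
2. trainer V crosses ← the old quay.
3. dragon I, dragon II, and dragon IV cross → the new quay.
4. dragon V crosses ← the old quay.
5. trainer I, trainer II, and trainer IV cross → the new quay.
6. dragon IV and trainer IV cross ← the old quay.
7. trainer III, trainer IV, and trainer V cross → the new quay.
8. dragon II crosses ← the old quay.
9. dragon IV and dragon V cross → the new quay.
10. dragon V crosses ← the old quay.
11. dragon II, dragon III, and dragon V cross → the new quay.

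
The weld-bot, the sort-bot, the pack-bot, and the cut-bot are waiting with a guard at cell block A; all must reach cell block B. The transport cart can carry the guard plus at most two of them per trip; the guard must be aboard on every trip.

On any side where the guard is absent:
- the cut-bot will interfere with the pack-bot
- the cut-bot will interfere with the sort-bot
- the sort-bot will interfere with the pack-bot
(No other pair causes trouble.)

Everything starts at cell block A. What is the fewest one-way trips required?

5

Counting alone: the guard can take at most 2 across per trip to cell block B, so moving all 4 needs at least 2 loaded trips out, with a return between consecutive ones — at least 3 crossings.
The safety rule pushes this higher. Following every safe sequence of crossings, the most of the 4 that can be at cell block B as the transport cart arrives there on crossing 3 is 3 — never all 4.
So no plan with fewer than 5 crossings exists, and this one achieves 5:
1. Guard goes to cell block B with the pack-bot and the sort-bot.  [cell block A: the cut-bot, the weld-bot | cell block B: the pack-bot, the sort-bot]
2. Guard goes back to cell block A with the sort-bot.  [cell block A: the cut-bot, the sort-bot, the weld-bot | cell block B: the pack-bot]
3. Guard goes to cell block B with the sort-bot and the weld-bot.  [cell block A: the cut-bot | cell block B: the pack-bot, the sort-bot, the weld-bot]
4. Guard goes back to cell block A with the sort-bot.  [cell block A: the cut-bot, the sort-bot | cell block B: the pack-bot, the weld-bot]
5. Guard goes to cell block B with the cut-bot and the sort-bot.  [cell block A: — | cell block B: the cut-bot, the pack-bot, the sort-bot, the weld-bot]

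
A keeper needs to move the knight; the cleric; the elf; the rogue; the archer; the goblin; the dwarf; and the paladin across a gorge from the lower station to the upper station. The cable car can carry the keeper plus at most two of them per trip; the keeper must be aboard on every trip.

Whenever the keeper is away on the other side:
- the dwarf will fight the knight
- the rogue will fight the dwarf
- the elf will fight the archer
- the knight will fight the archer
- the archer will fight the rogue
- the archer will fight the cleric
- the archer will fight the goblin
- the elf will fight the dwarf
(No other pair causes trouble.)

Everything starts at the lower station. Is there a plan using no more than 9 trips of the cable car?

No

Counting alone: the keeper can take at most 2 across per trip to the upper station, so moving all 8 needs at least 4 loaded trips out, with a return between consecutive ones — at least 7 crossings.
The safety rule pushes this higher. Following every safe sequence of crossings, the most of the 8 that can be at the upper station as the cable car arrives there on crossings 7, 9 is 6, 7 respectively — never all 8.
So the move cannot be finished within 9 crossings. (The shortest complete plan takes 11:)
1. Keeper goes to the upper station with the archer and the dwarf.
2. Keeper goes back to the lower station alone.
3. Keeper goes to the upper station with the paladin.
4. Keeper goes back to the lower station alone.
5. Keeper goes to the upper station with the elf and the knight.
6. Keeper goes back to the lower station with the archer and the dwarf.
7. Keeper goes to the upper station with the archer and the rogue.
8. Keeper goes back to the lower station with the archer.
9. Keeper goes to the upper station with the cleric and the goblin.
10. Keeper goes back to the lower station alone.
11. Keeper goes to the upper station with the archer and the dwarf.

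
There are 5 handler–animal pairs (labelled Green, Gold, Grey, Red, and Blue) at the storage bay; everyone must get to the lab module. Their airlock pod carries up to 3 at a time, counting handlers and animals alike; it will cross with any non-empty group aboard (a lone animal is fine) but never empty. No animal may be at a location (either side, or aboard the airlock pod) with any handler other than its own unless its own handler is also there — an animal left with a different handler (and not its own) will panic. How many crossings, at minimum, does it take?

11

Counting alone: each trip to the lab module takes at most 3 across and each return brings at least 1 back, so after t trips out (and t−1 returns) at most 3t − (t−1) of the 10 are across; that first reaches 10 at t = 5, so at least 9 crossings are needed.
The safety rule pushes this higher. Following every safe sequence of crossings, the most of the 10 that can be at the lab module as the airlock pod arrives there on crossing 9 is 9 — never all 10.
So no plan with fewer than 11 crossings exists, and this one achieves 11:
1. animal Green and handler Green cross → the lab module.
2. handler Green crosses ← the storage bay.
3. animal Gold, animal Grey, and animal Red cross → the lab module.
4. animal Green crosses ← the storage bay.
5. handler Gold, handler Grey, and handler Red cross → the lab module.
6. animal Gold and handler Gold cross ← the storage bay.
7. handler Blue, handler Gold, and handler Green cross → the lab module.
8. animal Grey crosses ← the storage bay.
9. animal Gold and animal Green cross → the lab module.
10. animal Green crosses ← the storage bay.
11. animal Blue, animal Green, and animal Grey cross → the lab module.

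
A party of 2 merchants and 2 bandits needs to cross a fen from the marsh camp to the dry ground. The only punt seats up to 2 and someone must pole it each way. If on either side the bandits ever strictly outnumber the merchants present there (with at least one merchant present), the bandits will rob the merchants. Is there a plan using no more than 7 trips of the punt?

Yes

Yes — this plan uses 5 crossings (≤ 7):
1. 2 bandits → the dry ground.  (the marsh camp: 2M 0B; the dry ground: 0M 2B)
2. 1 bandit ← the marsh camp.  (the marsh camp: 2M 1B; the dry ground: 0M 1B)
3. 2 merchants → the dry ground.  (the marsh camp: 0M 1B; the dry ground: 2M 1B)
4. 1 bandit ← the marsh camp.  (the marsh camp: 0M 2B; the dry ground: 2M 0B)
5. 2 bandits → the dry ground.  (the marsh camp: 0M 0B; the dry ground: 2M 2B)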